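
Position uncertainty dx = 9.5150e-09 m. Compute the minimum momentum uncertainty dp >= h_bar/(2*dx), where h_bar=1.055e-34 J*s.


dp = h_bar / (2 * dx)
= 1.055e-34 / (2 * 9.5150e-09)
= 1.055e-34 / 1.9030e-08
= 5.5439e-27 kg*m/s

5.5439e-27


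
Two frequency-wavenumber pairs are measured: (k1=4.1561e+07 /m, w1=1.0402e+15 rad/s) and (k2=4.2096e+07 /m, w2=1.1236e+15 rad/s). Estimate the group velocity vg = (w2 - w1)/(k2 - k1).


vg = (w2 - w1) / (k2 - k1)
= (1.1236e+15 - 1.0402e+15) / (4.2096e+07 - 4.1561e+07)
= 8.3400e+13 / 5.3500e+05
= 1.5589e+08 m/s

1.5589e+08


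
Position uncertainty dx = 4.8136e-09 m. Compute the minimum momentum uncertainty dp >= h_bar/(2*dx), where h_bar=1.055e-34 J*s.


dp = h_bar / (2 * dx)
= 1.055e-34 / (2 * 4.8136e-09)
= 1.055e-34 / 9.6272e-09
= 1.0959e-26 kg*m/s

1.0959e-26


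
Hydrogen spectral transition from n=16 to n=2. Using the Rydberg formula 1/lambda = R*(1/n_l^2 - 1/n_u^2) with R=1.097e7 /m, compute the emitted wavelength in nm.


1/lambda = R * (1/n_l^2 - 1/n_u^2)
= 1.097e7 * (1/2^2 - 1/16^2)
= 1.097e7 * (0.25 - 0.003906)
= 1.097e7 * 0.246094
= 2.6996e+06 /m
lambda = 1 / 2.6996e+06 = 370.4186 nm

370.4186


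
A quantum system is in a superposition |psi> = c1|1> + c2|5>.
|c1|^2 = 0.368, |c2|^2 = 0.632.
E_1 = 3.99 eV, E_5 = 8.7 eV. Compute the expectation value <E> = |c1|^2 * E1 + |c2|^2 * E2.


<E> = |c1|^2 * E1 + |c2|^2 * E2
= 0.368 * 3.99 + 0.632 * 8.7
= 1.4683 + 5.4984
= 6.9667 eV

6.9667


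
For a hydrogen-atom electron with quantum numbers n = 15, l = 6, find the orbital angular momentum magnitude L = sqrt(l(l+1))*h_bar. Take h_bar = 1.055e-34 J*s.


L = sqrt(l*(l+1)) * h_bar
= sqrt(6 * 7) * 1.055e-34
= sqrt(42) * 1.055e-34
= 6.4807 * 1.055e-34
= 6.8372e-34 J*s

6.8372e-34


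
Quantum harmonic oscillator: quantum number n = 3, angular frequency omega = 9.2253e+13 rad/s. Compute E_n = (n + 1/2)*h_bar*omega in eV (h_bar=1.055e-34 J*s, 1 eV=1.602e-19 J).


E = (n + 1/2) * h_bar * omega
= (3 + 0.5) * 1.055e-34 * 9.2253e+13
= 3.5 * 9.7327e-21
= 3.4064e-20 J
= 0.2126 eV

0.2126


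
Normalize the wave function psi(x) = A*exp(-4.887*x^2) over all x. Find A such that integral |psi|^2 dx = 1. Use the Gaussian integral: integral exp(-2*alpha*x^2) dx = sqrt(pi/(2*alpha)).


integral |psi|^2 dx = A^2 * sqrt(pi/(2*alpha)) = 1
A^2 = sqrt(2*alpha/pi)
= sqrt(2 * 4.887 / pi)
= 1.763848
A = sqrt(1.763848)
= 1.3281

1.3281


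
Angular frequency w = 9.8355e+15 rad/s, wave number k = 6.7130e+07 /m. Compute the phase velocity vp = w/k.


vp = w / k
= 9.8355e+15 / 6.7130e+07
= 1.4651e+08 m/s

1.4651e+08


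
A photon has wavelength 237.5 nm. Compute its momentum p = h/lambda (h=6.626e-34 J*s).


p = h / lambda
= 6.626e-34 / (237.5e-9)
= 6.626e-34 / 2.3750e-07
= 2.7899e-27 kg*m/s

2.7899e-27


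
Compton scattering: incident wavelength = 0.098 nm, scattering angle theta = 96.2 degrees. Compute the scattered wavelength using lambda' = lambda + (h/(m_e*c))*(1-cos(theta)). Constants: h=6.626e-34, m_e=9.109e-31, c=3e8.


Compton wavelength: h/(m_e*c) = 2.4247e-12 m
d_lambda = 2.4247e-12 * (1 - cos(96.2 deg))
= 2.4247e-12 * 1.107999
= 2.6866e-12 m = 0.002687 nm
lambda' = 0.098 + 0.002687
= 0.100687 nm

0.100687


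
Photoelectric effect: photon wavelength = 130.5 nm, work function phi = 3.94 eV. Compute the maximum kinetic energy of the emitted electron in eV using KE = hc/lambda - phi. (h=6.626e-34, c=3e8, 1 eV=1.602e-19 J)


E_photon = hc / lambda
= (6.626e-34)(3e8) / (130.5e-9)
= 1.5232e-18 J
= 9.5082 eV
KE = E_photon - phi
= 9.5082 - 3.94
= 5.5682 eV

5.5682


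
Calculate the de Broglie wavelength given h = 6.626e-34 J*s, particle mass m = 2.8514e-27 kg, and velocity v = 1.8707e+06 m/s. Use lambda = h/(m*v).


lambda = h / (m * v)
= 6.626e-34 / (2.8514e-27 * 1.8707e+06)
= 6.626e-34 / 5.3341e-21
= 1.2422e-13 m

1.2422e-13


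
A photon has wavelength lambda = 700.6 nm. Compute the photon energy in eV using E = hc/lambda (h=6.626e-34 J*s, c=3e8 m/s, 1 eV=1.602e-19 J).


E = hc / lambda
= (6.626e-34)(3e8) / (700.6e-9)
= 1.9878e-25 / 7.0060e-07
= 2.8373e-19 J
Converting to eV: 2.8373e-19 / 1.602e-19
= 1.7711 eV

1.7711


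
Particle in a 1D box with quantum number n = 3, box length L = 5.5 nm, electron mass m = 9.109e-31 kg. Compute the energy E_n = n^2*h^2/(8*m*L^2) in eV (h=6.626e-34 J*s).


E = n^2 * h^2 / (8 * m * L^2)
= 3^2 * (6.626e-34)^2 / (8 * 9.109e-31 * (5.5e-9)^2)
= 9 * 4.3904e-67 / (8 * 9.109e-31 * 3.0250e-17)
= 1.7925e-20 J
= 0.1119 eV

0.1119


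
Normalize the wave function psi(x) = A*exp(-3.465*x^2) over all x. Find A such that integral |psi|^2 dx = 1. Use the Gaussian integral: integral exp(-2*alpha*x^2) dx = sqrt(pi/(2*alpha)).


integral |psi|^2 dx = A^2 * sqrt(pi/(2*alpha)) = 1
A^2 = sqrt(2*alpha/pi)
= sqrt(2 * 3.465 / pi)
= 1.485223
A = sqrt(1.485223)
= 1.2187

1.2187


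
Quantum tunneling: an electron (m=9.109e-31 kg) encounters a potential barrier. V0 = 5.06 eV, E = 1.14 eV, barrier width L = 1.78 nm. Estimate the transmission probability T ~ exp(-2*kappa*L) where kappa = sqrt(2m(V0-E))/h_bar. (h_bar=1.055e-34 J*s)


V0 - E = 3.92 eV = 6.2798e-19 J
kappa = sqrt(2 * m * (V0-E)) / h_bar
= sqrt(2 * 9.109e-31 * 6.2798e-19) / 1.055e-34
= 1.0138e+10 /m
2*kappa*L = 2 * 1.0138e+10 * 1.78e-9
= 36.0929
T = exp(-36.0929) = 2.113676e-16

2.113676e-16


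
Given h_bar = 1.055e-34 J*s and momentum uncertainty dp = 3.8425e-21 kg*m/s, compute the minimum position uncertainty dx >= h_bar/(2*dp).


dx = h_bar / (2 * dp)
= 1.055e-34 / (2 * 3.8425e-21)
= 1.055e-34 / 7.6850e-21
= 1.3728e-14 m

1.3728e-14


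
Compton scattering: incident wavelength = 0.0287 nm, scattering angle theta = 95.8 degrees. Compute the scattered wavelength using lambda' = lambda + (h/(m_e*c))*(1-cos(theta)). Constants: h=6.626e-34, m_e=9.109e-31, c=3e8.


Compton wavelength: h/(m_e*c) = 2.4247e-12 m
d_lambda = 2.4247e-12 * (1 - cos(95.8 deg))
= 2.4247e-12 * 1.101056
= 2.6697e-12 m = 0.00267 nm
lambda' = 0.0287 + 0.00267
= 0.03137 nm

0.03137


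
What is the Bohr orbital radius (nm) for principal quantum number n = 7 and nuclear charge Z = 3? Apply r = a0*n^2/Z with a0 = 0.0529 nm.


r = a0 * n^2 / Z
= 0.0529 * 7^2 / 3
= 0.0529 * 49 / 3
= 0.864 nm

0.864


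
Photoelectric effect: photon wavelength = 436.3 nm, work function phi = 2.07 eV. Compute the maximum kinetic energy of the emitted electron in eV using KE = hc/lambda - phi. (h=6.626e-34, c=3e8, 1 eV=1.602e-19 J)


E_photon = hc / lambda
= (6.626e-34)(3e8) / (436.3e-9)
= 4.5560e-19 J
= 2.844 eV
KE = E_photon - phi
= 2.844 - 2.07
= 0.774 eV

0.774


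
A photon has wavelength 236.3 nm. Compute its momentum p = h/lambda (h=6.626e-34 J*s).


p = h / lambda
= 6.626e-34 / (236.3e-9)
= 6.626e-34 / 2.3630e-07
= 2.8041e-27 kg*m/s

2.8041e-27


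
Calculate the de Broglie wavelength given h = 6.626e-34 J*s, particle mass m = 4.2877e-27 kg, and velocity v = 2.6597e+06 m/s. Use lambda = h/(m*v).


lambda = h / (m * v)
= 6.626e-34 / (4.2877e-27 * 2.6597e+06)
= 6.626e-34 / 1.1404e-20
= 5.8102e-14 m

5.8102e-14


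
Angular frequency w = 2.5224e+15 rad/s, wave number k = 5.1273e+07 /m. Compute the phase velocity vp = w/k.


vp = w / k
= 2.5224e+15 / 5.1273e+07
= 4.9195e+07 m/s

4.9195e+07


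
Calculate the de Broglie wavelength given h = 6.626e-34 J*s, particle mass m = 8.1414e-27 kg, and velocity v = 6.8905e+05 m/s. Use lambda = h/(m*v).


lambda = h / (m * v)
= 6.626e-34 / (8.1414e-27 * 6.8905e+05)
= 6.626e-34 / 5.6098e-21
= 1.1811e-13 m

1.1811e-13


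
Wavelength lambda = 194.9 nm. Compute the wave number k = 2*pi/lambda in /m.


k = 2 * pi / lambda
= 6.2832 / (194.9e-9)
= 6.2832 / 1.9490e-07
= 3.2238e+07 /m

3.2238e+07


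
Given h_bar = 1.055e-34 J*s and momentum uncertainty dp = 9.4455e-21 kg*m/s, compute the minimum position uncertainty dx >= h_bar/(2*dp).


dx = h_bar / (2 * dp)
= 1.055e-34 / (2 * 9.4455e-21)
= 1.055e-34 / 1.8891e-20
= 5.5847e-15 m

5.5847e-15


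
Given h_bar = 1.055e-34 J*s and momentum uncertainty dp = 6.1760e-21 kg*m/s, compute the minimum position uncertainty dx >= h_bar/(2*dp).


dx = h_bar / (2 * dp)
= 1.055e-34 / (2 * 6.1760e-21)
= 1.055e-34 / 1.2352e-20
= 8.5411e-15 m

8.5411e-15


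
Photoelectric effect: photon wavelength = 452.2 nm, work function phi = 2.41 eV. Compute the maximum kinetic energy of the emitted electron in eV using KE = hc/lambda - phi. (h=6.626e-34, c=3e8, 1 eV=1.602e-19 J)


E_photon = hc / lambda
= (6.626e-34)(3e8) / (452.2e-9)
= 4.3958e-19 J
= 2.744 eV
KE = E_photon - phi
= 2.744 - 2.41
= 0.334 eV

0.334


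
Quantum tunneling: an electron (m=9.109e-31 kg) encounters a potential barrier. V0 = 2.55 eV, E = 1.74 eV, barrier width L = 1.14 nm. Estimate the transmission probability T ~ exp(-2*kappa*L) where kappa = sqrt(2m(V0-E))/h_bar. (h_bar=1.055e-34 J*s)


V0 - E = 0.81 eV = 1.2976e-19 J
kappa = sqrt(2 * m * (V0-E)) / h_bar
= sqrt(2 * 9.109e-31 * 1.2976e-19) / 1.055e-34
= 4.6086e+09 /m
2*kappa*L = 2 * 4.6086e+09 * 1.14e-9
= 10.5077
T = exp(-10.5077) = 2.732600e-05

2.732600e-05


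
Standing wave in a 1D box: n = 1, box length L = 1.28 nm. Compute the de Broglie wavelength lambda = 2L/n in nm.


lambda = 2L / n
= 2 * 1.28 / 1
= 2.56 / 1
= 2.56 nm

2.56


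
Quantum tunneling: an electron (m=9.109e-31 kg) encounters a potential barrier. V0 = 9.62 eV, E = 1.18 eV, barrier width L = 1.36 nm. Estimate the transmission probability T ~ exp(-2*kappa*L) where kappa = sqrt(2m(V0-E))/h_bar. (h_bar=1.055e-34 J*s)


V0 - E = 8.44 eV = 1.3521e-18 J
kappa = sqrt(2 * m * (V0-E)) / h_bar
= sqrt(2 * 9.109e-31 * 1.3521e-18) / 1.055e-34
= 1.4876e+10 /m
2*kappa*L = 2 * 1.4876e+10 * 1.36e-9
= 40.464
T = exp(-40.464) = 2.671096e-18

2.671096e-18


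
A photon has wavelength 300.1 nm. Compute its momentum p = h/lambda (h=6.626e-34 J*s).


p = h / lambda
= 6.626e-34 / (300.1e-9)
= 6.626e-34 / 3.0010e-07
= 2.2079e-27 kg*m/s

2.2079e-27


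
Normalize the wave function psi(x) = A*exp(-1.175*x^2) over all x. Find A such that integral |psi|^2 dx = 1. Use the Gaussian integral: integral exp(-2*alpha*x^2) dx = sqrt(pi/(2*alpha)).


integral |psi|^2 dx = A^2 * sqrt(pi/(2*alpha)) = 1
A^2 = sqrt(2*alpha/pi)
= sqrt(2 * 1.175 / pi)
= 0.864886
A = sqrt(0.864886)
= 0.93

0.93


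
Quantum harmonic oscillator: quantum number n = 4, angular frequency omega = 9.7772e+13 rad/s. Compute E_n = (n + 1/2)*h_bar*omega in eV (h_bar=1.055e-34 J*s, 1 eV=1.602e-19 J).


E = (n + 1/2) * h_bar * omega
= (4 + 0.5) * 1.055e-34 * 9.7772e+13
= 4.5 * 1.0315e-20
= 4.6417e-20 J
= 0.2897 eV

0.2897


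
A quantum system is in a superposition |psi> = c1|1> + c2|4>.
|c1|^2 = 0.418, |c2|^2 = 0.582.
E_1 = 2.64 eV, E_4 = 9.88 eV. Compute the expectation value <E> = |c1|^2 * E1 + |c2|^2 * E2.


<E> = |c1|^2 * E1 + |c2|^2 * E2
= 0.418 * 2.64 + 0.582 * 9.88
= 1.1035 + 5.7502
= 6.8537 eV

6.8537


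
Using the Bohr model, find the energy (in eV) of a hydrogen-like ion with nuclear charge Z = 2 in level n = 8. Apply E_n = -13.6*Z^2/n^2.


E_n = -13.6 * Z^2 / n^2
= -13.6 * 2^2 / 8^2
= -13.6 * 4 / 64
= -0.85 eV

-0.85


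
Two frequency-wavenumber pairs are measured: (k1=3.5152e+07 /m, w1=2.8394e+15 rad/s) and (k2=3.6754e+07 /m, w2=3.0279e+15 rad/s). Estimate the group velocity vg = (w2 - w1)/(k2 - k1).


vg = (w2 - w1) / (k2 - k1)
= (3.0279e+15 - 2.8394e+15) / (3.6754e+07 - 3.5152e+07)
= 1.8850e+14 / 1.6020e+06
= 1.1767e+08 m/s

1.1767e+08


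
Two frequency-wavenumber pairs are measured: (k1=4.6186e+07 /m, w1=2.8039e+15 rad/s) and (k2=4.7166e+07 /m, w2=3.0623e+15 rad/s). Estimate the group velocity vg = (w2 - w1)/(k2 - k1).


vg = (w2 - w1) / (k2 - k1)
= (3.0623e+15 - 2.8039e+15) / (4.7166e+07 - 4.6186e+07)
= 2.5840e+14 / 9.8000e+05
= 2.6367e+08 m/s

2.6367e+08


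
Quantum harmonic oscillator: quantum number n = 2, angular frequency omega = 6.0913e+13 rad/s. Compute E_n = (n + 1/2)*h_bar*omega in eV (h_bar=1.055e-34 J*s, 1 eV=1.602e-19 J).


E = (n + 1/2) * h_bar * omega
= (2 + 0.5) * 1.055e-34 * 6.0913e+13
= 2.5 * 6.4263e-21
= 1.6066e-20 J
= 0.1003 eV

0.1003


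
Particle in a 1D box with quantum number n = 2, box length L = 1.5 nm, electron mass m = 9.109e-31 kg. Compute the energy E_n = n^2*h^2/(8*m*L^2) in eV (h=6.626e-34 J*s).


E = n^2 * h^2 / (8 * m * L^2)
= 2^2 * (6.626e-34)^2 / (8 * 9.109e-31 * (1.5e-9)^2)
= 4 * 4.3904e-67 / (8 * 9.109e-31 * 2.2500e-18)
= 1.0711e-19 J
= 0.6686 eV

0.6686


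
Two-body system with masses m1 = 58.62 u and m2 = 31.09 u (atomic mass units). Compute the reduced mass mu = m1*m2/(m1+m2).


mu = m1 * m2 / (m1 + m2)
= 58.62 * 31.09 / (58.62 + 31.09)
= 1822.4958 / 89.71
= 20.3154 u

20.3154


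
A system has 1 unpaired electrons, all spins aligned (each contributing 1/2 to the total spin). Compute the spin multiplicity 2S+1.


Total spin S = N * (1/2) = 1 * 0.5 = 0.5
Spin multiplicity = 2S + 1
= 2 * 0.5 + 1
= 2

2


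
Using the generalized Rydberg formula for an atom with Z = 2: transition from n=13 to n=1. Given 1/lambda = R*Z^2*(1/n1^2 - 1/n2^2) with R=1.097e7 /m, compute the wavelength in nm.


1/lambda = R * Z^2 * (1/n1^2 - 1/n2^2)
= 1.097e7 * 2^2 * (1/1^2 - 1/13^2)
= 1.097e7 * 4 * (1.0 - 0.005917)
= 4.3620e+07 /m
lambda = 1 / 4.3620e+07
= 22.9251 nm

22.9251


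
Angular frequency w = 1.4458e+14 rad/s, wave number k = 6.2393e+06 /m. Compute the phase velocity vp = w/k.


vp = w / k
= 1.4458e+14 / 6.2393e+06
= 2.3172e+07 m/s

2.3172e+07


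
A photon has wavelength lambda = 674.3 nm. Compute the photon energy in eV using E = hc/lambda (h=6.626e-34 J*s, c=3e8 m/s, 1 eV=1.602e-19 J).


E = hc / lambda
= (6.626e-34)(3e8) / (674.3e-9)
= 1.9878e-25 / 6.7430e-07
= 2.9479e-19 J
Converting to eV: 2.9479e-19 / 1.602e-19
= 1.8402 eV

1.8402


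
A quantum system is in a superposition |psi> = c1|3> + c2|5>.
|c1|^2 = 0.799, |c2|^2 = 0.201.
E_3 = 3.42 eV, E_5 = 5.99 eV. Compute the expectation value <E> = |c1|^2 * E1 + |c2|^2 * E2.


<E> = |c1|^2 * E1 + |c2|^2 * E2
= 0.799 * 3.42 + 0.201 * 5.99
= 2.7326 + 1.204
= 3.9366 eV

3.9366


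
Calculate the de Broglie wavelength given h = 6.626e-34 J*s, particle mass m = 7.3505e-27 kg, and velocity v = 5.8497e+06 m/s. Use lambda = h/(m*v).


lambda = h / (m * v)
= 6.626e-34 / (7.3505e-27 * 5.8497e+06)
= 6.626e-34 / 4.2998e-20
= 1.5410e-14 m

1.5410e-14


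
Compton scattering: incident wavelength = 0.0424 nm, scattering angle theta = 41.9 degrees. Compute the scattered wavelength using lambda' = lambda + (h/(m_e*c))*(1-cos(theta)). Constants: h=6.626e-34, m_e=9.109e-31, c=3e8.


Compton wavelength: h/(m_e*c) = 2.4247e-12 m
d_lambda = 2.4247e-12 * (1 - cos(41.9 deg))
= 2.4247e-12 * 0.255688
= 6.1997e-13 m = 0.00062 nm
lambda' = 0.0424 + 0.00062
= 0.04302 nm

0.04302


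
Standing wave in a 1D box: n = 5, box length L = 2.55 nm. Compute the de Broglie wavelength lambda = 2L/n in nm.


lambda = 2L / n
= 2 * 2.55 / 5
= 5.1 / 5
= 1.02 nm

1.02


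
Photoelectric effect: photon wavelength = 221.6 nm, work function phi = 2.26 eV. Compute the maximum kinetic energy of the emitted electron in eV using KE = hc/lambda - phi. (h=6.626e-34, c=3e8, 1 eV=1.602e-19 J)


E_photon = hc / lambda
= (6.626e-34)(3e8) / (221.6e-9)
= 8.9702e-19 J
= 5.5994 eV
KE = E_photon - phi
= 5.5994 - 2.26
= 3.3394 eV

3.3394


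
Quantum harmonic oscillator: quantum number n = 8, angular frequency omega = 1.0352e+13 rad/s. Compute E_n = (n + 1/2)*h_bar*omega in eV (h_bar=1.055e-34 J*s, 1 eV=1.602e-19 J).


E = (n + 1/2) * h_bar * omega
= (8 + 0.5) * 1.055e-34 * 1.0352e+13
= 8.5 * 1.0921e-21
= 9.2832e-21 J
= 0.0579 eV

0.0579


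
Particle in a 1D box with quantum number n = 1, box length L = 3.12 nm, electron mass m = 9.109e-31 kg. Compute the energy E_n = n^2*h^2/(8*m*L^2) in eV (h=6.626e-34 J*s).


E = n^2 * h^2 / (8 * m * L^2)
= 1^2 * (6.626e-34)^2 / (8 * 9.109e-31 * (3.12e-9)^2)
= 1 * 4.3904e-67 / (8 * 9.109e-31 * 9.7344e-18)
= 6.1892e-21 J
= 0.0386 eV

0.0386


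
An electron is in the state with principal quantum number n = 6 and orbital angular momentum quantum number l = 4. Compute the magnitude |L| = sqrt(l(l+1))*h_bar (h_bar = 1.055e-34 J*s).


L = sqrt(l*(l+1)) * h_bar
= sqrt(4 * 5) * 1.055e-34
= sqrt(20) * 1.055e-34
= 4.4721 * 1.055e-34
= 4.7181e-34 J*s

4.7181e-34


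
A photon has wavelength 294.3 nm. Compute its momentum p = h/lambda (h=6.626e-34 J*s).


p = h / lambda
= 6.626e-34 / (294.3e-9)
= 6.626e-34 / 2.9430e-07
= 2.2514e-27 kg*m/s

2.2514e-27


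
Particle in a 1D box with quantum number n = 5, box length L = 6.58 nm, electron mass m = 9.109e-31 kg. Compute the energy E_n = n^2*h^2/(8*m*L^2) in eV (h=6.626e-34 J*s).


E = n^2 * h^2 / (8 * m * L^2)
= 5^2 * (6.626e-34)^2 / (8 * 9.109e-31 * (6.58e-9)^2)
= 25 * 4.3904e-67 / (8 * 9.109e-31 * 4.3296e-17)
= 3.4788e-20 J
= 0.2172 eV

0.2172


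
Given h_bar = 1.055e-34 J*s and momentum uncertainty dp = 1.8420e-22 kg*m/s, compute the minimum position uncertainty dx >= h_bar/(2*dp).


dx = h_bar / (2 * dp)
= 1.055e-34 / (2 * 1.8420e-22)
= 1.055e-34 / 3.6840e-22
= 2.8637e-13 m

2.8637e-13


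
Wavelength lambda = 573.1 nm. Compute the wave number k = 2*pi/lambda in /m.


k = 2 * pi / lambda
= 6.2832 / (573.1e-9)
= 6.2832 / 5.7310e-07
= 1.0964e+07 /m

1.0964e+07


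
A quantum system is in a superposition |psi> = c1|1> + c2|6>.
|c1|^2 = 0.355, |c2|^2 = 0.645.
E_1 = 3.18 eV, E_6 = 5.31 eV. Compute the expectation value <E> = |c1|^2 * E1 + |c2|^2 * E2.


<E> = |c1|^2 * E1 + |c2|^2 * E2
= 0.355 * 3.18 + 0.645 * 5.31
= 1.1289 + 3.4249
= 4.5538 eV

4.5538


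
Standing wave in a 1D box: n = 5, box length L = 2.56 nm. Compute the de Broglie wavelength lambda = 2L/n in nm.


lambda = 2L / n
= 2 * 2.56 / 5
= 5.12 / 5
= 1.024 nm

1.024


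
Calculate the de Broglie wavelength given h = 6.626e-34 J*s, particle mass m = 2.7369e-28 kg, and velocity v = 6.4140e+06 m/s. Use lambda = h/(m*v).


lambda = h / (m * v)
= 6.626e-34 / (2.7369e-28 * 6.4140e+06)
= 6.626e-34 / 1.7554e-21
= 3.7745e-13 m

3.7745e-13


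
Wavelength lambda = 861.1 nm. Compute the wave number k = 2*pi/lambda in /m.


k = 2 * pi / lambda
= 6.2832 / (861.1e-9)
= 6.2832 / 8.6110e-07
= 7.2967e+06 /m

7.2967e+06


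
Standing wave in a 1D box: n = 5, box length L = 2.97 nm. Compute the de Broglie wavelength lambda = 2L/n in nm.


lambda = 2L / n
= 2 * 2.97 / 5
= 5.94 / 5
= 1.188 nm

1.188


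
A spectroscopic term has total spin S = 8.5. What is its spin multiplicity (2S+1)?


Spin multiplicity = 2S + 1
= 2 * 8.5 + 1
= 17.0 + 1
= 18

18


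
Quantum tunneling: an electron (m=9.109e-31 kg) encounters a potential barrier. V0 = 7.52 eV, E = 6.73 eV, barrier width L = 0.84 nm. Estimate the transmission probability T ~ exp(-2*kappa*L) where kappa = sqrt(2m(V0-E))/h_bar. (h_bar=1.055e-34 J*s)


V0 - E = 0.79 eV = 1.2656e-19 J
kappa = sqrt(2 * m * (V0-E)) / h_bar
= sqrt(2 * 9.109e-31 * 1.2656e-19) / 1.055e-34
= 4.5514e+09 /m
2*kappa*L = 2 * 4.5514e+09 * 0.84e-9
= 7.6463
T = exp(-7.6463) = 4.778034e-04

4.778034e-04


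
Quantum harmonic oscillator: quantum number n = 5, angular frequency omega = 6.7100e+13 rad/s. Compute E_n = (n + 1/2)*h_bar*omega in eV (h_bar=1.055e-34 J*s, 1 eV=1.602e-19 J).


E = (n + 1/2) * h_bar * omega
= (5 + 0.5) * 1.055e-34 * 6.7100e+13
= 5.5 * 7.0790e-21
= 3.8935e-20 J
= 0.243 eV

0.243


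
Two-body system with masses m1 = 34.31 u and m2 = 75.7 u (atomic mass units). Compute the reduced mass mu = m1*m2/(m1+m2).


mu = m1 * m2 / (m1 + m2)
= 34.31 * 75.7 / (34.31 + 75.7)
= 2597.267 / 110.01
= 23.6094 u

23.6094


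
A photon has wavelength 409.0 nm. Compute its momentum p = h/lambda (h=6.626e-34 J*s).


p = h / lambda
= 6.626e-34 / (409.0e-9)
= 6.626e-34 / 4.0900e-07
= 1.6200e-27 kg*m/s

1.6200e-27


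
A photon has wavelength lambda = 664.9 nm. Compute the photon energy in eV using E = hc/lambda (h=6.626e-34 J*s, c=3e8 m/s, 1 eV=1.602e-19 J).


E = hc / lambda
= (6.626e-34)(3e8) / (664.9e-9)
= 1.9878e-25 / 6.6490e-07
= 2.9896e-19 J
Converting to eV: 2.9896e-19 / 1.602e-19
= 1.8662 eV

1.8662


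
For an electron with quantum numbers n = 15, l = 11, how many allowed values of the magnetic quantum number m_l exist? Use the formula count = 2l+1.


m_l ranges from -l to +l in integer steps
So m_l goes from -11 to +11
Count = 2l + 1 = 2*11 + 1
= 23

23


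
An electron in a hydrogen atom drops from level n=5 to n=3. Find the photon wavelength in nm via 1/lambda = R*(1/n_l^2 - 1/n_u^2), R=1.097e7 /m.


1/lambda = R * (1/n_l^2 - 1/n_u^2)
= 1.097e7 * (1/3^2 - 1/5^2)
= 1.097e7 * (0.111111 - 0.04)
= 1.097e7 * 0.071111
= 7.8009e+05 /m
lambda = 1 / 7.8009e+05 = 1281.9052 nm

1281.9052


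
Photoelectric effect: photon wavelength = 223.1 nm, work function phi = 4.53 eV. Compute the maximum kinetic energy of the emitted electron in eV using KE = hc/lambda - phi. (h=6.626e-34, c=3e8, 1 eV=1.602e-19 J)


E_photon = hc / lambda
= (6.626e-34)(3e8) / (223.1e-9)
= 8.9099e-19 J
= 5.5617 eV
KE = E_photon - phi
= 5.5617 - 4.53
= 1.0317 eV

1.0317


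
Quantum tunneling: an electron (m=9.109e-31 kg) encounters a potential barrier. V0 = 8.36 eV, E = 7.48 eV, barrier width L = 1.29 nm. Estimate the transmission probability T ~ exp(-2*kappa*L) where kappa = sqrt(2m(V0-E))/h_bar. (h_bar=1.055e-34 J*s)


V0 - E = 0.88 eV = 1.4098e-19 J
kappa = sqrt(2 * m * (V0-E)) / h_bar
= sqrt(2 * 9.109e-31 * 1.4098e-19) / 1.055e-34
= 4.8036e+09 /m
2*kappa*L = 2 * 4.8036e+09 * 1.29e-9
= 12.3934
T = exp(-12.3934) = 4.145894e-06

4.145894e-06


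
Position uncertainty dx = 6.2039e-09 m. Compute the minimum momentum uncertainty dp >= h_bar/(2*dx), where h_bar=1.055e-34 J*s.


dp = h_bar / (2 * dx)
= 1.055e-34 / (2 * 6.2039e-09)
= 1.055e-34 / 1.2408e-08
= 8.5027e-27 kg*m/s

8.5027e-27


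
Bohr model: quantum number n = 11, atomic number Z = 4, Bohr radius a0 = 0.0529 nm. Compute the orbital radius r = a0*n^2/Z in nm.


r = a0 * n^2 / Z
= 0.0529 * 11^2 / 4
= 0.0529 * 121 / 4
= 1.6002 nm

1.6002


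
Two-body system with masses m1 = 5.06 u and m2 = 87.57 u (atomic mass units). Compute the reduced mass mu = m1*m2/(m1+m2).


mu = m1 * m2 / (m1 + m2)
= 5.06 * 87.57 / (5.06 + 87.57)
= 443.1042 / 92.63
= 4.7836 u

4.7836


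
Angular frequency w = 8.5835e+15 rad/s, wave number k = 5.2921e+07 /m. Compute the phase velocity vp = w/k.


vp = w / k
= 8.5835e+15 / 5.2921e+07
= 1.6219e+08 m/s

1.6219e+08


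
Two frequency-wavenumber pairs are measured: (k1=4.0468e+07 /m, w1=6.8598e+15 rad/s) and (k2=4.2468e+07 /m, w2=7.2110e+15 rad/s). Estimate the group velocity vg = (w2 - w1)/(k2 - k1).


vg = (w2 - w1) / (k2 - k1)
= (7.2110e+15 - 6.8598e+15) / (4.2468e+07 - 4.0468e+07)
= 3.5120e+14 / 2.0000e+06
= 1.7560e+08 m/s

1.7560e+08


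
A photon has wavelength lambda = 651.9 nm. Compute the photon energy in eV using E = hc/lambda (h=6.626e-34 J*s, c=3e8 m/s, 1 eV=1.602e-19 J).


E = hc / lambda
= (6.626e-34)(3e8) / (651.9e-9)
= 1.9878e-25 / 6.5190e-07
= 3.0492e-19 J
Converting to eV: 3.0492e-19 / 1.602e-19
= 1.9034 eV

1.9034


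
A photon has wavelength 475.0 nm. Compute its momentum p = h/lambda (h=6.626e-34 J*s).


p = h / lambda
= 6.626e-34 / (475.0e-9)
= 6.626e-34 / 4.7500e-07
= 1.3949e-27 kg*m/s

1.3949e-27


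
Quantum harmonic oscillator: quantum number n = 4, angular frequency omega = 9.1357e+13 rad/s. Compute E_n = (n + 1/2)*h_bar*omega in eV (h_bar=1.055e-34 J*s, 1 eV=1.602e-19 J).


E = (n + 1/2) * h_bar * omega
= (4 + 0.5) * 1.055e-34 * 9.1357e+13
= 4.5 * 9.6382e-21
= 4.3372e-20 J
= 0.2707 eV

0.2707


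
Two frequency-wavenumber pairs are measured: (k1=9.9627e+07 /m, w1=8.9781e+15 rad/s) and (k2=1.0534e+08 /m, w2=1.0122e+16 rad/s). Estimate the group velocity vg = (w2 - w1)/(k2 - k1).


vg = (w2 - w1) / (k2 - k1)
= (1.0122e+16 - 8.9781e+15) / (1.0534e+08 - 9.9627e+07)
= 1.1439e+15 / 5.7130e+06
= 2.0023e+08 m/s

2.0023e+08


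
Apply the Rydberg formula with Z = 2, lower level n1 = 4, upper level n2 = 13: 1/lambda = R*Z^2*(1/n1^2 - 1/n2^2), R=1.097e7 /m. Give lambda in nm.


1/lambda = R * Z^2 * (1/n1^2 - 1/n2^2)
= 1.097e7 * 2^2 * (1/4^2 - 1/13^2)
= 1.097e7 * 4 * (0.0625 - 0.005917)
= 2.4829e+06 /m
lambda = 1 / 2.4829e+06
= 402.7621 nm

402.7621


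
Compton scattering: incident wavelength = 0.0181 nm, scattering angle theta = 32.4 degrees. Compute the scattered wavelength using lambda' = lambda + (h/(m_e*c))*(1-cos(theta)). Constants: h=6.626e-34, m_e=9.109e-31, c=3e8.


Compton wavelength: h/(m_e*c) = 2.4247e-12 m
d_lambda = 2.4247e-12 * (1 - cos(32.4 deg))
= 2.4247e-12 * 0.155672
= 3.7746e-13 m = 0.000377 nm
lambda' = 0.0181 + 0.000377
= 0.018477 nm

0.018477


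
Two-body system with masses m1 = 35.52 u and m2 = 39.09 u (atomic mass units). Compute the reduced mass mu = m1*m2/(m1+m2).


mu = m1 * m2 / (m1 + m2)
= 35.52 * 39.09 / (35.52 + 39.09)
= 1388.4768 / 74.61
= 18.6098 u

18.6098


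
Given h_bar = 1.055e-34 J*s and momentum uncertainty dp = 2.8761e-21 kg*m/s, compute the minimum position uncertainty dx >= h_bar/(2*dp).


dx = h_bar / (2 * dp)
= 1.055e-34 / (2 * 2.8761e-21)
= 1.055e-34 / 5.7522e-21
= 1.8341e-14 m

1.8341e-14


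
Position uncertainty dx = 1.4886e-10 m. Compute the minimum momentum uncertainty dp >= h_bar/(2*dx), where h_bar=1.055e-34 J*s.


dp = h_bar / (2 * dx)
= 1.055e-34 / (2 * 1.4886e-10)
= 1.055e-34 / 2.9772e-10
= 3.5436e-25 kg*m/s

3.5436e-25


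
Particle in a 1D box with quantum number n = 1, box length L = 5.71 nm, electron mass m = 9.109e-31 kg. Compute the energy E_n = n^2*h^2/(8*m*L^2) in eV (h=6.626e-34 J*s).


E = n^2 * h^2 / (8 * m * L^2)
= 1^2 * (6.626e-34)^2 / (8 * 9.109e-31 * (5.71e-9)^2)
= 1 * 4.3904e-67 / (8 * 9.109e-31 * 3.2604e-17)
= 1.8479e-21 J
= 0.0115 eV

0.0115


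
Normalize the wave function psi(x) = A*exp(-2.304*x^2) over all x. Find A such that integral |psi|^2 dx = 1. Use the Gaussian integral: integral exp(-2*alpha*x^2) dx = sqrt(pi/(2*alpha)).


integral |psi|^2 dx = A^2 * sqrt(pi/(2*alpha)) = 1
A^2 = sqrt(2*alpha/pi)
= sqrt(2 * 2.304 / pi)
= 1.211104
A = sqrt(1.211104)
= 1.1005

1.1005


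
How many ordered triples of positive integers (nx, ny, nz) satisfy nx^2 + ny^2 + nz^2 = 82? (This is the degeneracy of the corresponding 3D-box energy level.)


Enumerate all (nx, ny, nz) with nx^2 + ny^2 + nz^2 = 82:
(3,3,8)
(3,8,3)
(8,3,3)
Total degeneracy = 3

3


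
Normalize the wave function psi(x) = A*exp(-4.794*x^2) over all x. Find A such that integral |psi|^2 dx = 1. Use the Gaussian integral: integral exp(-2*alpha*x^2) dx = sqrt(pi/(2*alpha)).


integral |psi|^2 dx = A^2 * sqrt(pi/(2*alpha)) = 1
A^2 = sqrt(2*alpha/pi)
= sqrt(2 * 4.794 / pi)
= 1.746985
A = sqrt(1.746985)
= 1.3217

1.3217


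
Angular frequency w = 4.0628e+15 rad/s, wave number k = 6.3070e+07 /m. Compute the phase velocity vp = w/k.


vp = w / k
= 4.0628e+15 / 6.3070e+07
= 6.4417e+07 m/s

6.4417e+07


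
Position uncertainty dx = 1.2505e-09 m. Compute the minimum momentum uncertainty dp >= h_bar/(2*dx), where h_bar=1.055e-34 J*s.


dp = h_bar / (2 * dx)
= 1.055e-34 / (2 * 1.2505e-09)
= 1.055e-34 / 2.5010e-09
= 4.2183e-26 kg*m/s

4.2183e-26


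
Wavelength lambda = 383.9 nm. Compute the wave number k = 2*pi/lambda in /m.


k = 2 * pi / lambda
= 6.2832 / (383.9e-9)
= 6.2832 / 3.8390e-07
= 1.6367e+07 /m

1.6367e+07


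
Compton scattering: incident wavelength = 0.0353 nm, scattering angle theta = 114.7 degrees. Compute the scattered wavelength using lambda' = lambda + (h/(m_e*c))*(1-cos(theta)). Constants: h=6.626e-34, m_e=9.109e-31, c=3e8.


Compton wavelength: h/(m_e*c) = 2.4247e-12 m
d_lambda = 2.4247e-12 * (1 - cos(114.7 deg))
= 2.4247e-12 * 1.417867
= 3.4379e-12 m = 0.003438 nm
lambda' = 0.0353 + 0.003438
= 0.038738 nm

0.038738


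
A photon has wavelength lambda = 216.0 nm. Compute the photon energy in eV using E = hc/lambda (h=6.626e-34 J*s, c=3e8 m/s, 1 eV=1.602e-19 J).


E = hc / lambda
= (6.626e-34)(3e8) / (216.0e-9)
= 1.9878e-25 / 2.1600e-07
= 9.2028e-19 J
Converting to eV: 9.2028e-19 / 1.602e-19
= 5.7446 eV

5.7446


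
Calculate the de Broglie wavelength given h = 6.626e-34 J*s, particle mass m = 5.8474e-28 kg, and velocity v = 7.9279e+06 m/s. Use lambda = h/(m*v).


lambda = h / (m * v)
= 6.626e-34 / (5.8474e-28 * 7.9279e+06)
= 6.626e-34 / 4.6358e-21
= 1.4293e-13 m

1.4293e-13


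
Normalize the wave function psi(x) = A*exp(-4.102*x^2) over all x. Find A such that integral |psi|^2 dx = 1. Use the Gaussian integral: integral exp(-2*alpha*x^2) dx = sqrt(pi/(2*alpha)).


integral |psi|^2 dx = A^2 * sqrt(pi/(2*alpha)) = 1
A^2 = sqrt(2*alpha/pi)
= sqrt(2 * 4.102 / pi)
= 1.615987
A = sqrt(1.615987)
= 1.2712

1.2712


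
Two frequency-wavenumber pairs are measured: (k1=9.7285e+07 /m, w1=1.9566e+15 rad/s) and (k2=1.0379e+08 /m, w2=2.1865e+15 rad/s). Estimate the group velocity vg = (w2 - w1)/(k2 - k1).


vg = (w2 - w1) / (k2 - k1)
= (2.1865e+15 - 1.9566e+15) / (1.0379e+08 - 9.7285e+07)
= 2.2990e+14 / 6.5050e+06
= 3.5342e+07 m/s

3.5342e+07


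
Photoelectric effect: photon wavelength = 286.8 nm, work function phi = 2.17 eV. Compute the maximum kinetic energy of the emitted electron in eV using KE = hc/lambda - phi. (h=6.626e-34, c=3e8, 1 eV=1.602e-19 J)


E_photon = hc / lambda
= (6.626e-34)(3e8) / (286.8e-9)
= 6.9310e-19 J
= 4.3264 eV
KE = E_photon - phi
= 4.3264 - 2.17
= 2.1564 eV

2.1564


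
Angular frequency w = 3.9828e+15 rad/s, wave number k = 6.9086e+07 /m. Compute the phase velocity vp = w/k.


vp = w / k
= 3.9828e+15 / 6.9086e+07
= 5.7650e+07 m/s

5.7650e+07


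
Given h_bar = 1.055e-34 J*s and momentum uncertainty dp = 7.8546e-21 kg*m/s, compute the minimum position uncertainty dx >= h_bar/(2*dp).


dx = h_bar / (2 * dp)
= 1.055e-34 / (2 * 7.8546e-21)
= 1.055e-34 / 1.5709e-20
= 6.7158e-15 m

6.7158e-15


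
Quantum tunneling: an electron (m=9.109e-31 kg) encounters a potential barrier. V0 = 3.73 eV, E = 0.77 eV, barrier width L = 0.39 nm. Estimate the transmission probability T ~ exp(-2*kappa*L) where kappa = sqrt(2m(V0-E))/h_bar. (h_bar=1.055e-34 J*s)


V0 - E = 2.96 eV = 4.7419e-19 J
kappa = sqrt(2 * m * (V0-E)) / h_bar
= sqrt(2 * 9.109e-31 * 4.7419e-19) / 1.055e-34
= 8.8100e+09 /m
2*kappa*L = 2 * 8.8100e+09 * 0.39e-9
= 6.8718
T = exp(-6.8718) = 1.036624e-03

1.036624e-03


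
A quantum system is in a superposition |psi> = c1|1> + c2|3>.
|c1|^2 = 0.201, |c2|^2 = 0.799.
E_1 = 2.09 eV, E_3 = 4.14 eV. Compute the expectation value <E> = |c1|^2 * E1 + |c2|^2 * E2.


<E> = |c1|^2 * E1 + |c2|^2 * E2
= 0.201 * 2.09 + 0.799 * 4.14
= 0.4201 + 3.3079
= 3.7279 eV

3.7279


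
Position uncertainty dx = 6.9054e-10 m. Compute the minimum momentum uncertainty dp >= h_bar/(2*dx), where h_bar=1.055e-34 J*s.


dp = h_bar / (2 * dx)
= 1.055e-34 / (2 * 6.9054e-10)
= 1.055e-34 / 1.3811e-09
= 7.6389e-26 kg*m/s

7.6389e-26


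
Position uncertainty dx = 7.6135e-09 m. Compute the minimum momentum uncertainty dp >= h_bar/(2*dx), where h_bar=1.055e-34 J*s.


dp = h_bar / (2 * dx)
= 1.055e-34 / (2 * 7.6135e-09)
= 1.055e-34 / 1.5227e-08
= 6.9285e-27 kg*m/s

6.9285e-27


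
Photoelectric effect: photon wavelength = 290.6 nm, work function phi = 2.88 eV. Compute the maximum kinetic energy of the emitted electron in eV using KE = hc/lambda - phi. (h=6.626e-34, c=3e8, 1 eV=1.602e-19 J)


E_photon = hc / lambda
= (6.626e-34)(3e8) / (290.6e-9)
= 6.8403e-19 J
= 4.2699 eV
KE = E_photon - phi
= 4.2699 - 2.88
= 1.3899 eV

1.3899


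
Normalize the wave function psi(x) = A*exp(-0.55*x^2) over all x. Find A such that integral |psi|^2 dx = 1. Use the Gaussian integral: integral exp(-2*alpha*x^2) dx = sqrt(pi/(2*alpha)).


integral |psi|^2 dx = A^2 * sqrt(pi/(2*alpha)) = 1
A^2 = sqrt(2*alpha/pi)
= sqrt(2 * 0.55 / pi)
= 0.591727
A = sqrt(0.591727)
= 0.7692

0.7692


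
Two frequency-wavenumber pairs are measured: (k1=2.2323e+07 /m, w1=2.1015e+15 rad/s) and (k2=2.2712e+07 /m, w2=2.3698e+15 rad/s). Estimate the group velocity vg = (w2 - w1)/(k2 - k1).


vg = (w2 - w1) / (k2 - k1)
= (2.3698e+15 - 2.1015e+15) / (2.2712e+07 - 2.2323e+07)
= 2.6830e+14 / 3.8900e+05
= 6.8972e+08 m/s

6.8972e+08


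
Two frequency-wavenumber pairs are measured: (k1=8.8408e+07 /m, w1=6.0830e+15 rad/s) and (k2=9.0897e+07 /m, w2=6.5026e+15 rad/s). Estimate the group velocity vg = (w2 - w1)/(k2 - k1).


vg = (w2 - w1) / (k2 - k1)
= (6.5026e+15 - 6.0830e+15) / (9.0897e+07 - 8.8408e+07)
= 4.1960e+14 / 2.4890e+06
= 1.6858e+08 m/s

1.6858e+08


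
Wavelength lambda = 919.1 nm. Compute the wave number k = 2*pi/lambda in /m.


k = 2 * pi / lambda
= 6.2832 / (919.1e-9)
= 6.2832 / 9.1910e-07
= 6.8362e+06 /m

6.8362e+06


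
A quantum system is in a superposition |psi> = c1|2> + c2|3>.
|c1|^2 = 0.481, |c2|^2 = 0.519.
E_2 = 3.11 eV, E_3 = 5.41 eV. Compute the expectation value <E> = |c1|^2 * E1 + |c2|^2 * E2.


<E> = |c1|^2 * E1 + |c2|^2 * E2
= 0.481 * 3.11 + 0.519 * 5.41
= 1.4959 + 2.8078
= 4.3037 eV

4.3037


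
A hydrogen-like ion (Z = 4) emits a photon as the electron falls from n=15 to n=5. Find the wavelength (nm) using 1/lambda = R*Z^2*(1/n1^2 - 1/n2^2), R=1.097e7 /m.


1/lambda = R * Z^2 * (1/n1^2 - 1/n2^2)
= 1.097e7 * 4^2 * (1/5^2 - 1/15^2)
= 1.097e7 * 16 * (0.04 - 0.004444)
= 6.2407e+06 /m
lambda = 1 / 6.2407e+06
= 160.2381 nm

160.2381


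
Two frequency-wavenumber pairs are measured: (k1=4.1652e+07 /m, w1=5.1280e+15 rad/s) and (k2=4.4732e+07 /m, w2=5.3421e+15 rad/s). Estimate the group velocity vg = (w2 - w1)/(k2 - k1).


vg = (w2 - w1) / (k2 - k1)
= (5.3421e+15 - 5.1280e+15) / (4.4732e+07 - 4.1652e+07)
= 2.1410e+14 / 3.0800e+06
= 6.9513e+07 m/s

6.9513e+07


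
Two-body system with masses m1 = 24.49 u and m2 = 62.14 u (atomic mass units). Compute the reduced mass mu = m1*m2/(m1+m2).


mu = m1 * m2 / (m1 + m2)
= 24.49 * 62.14 / (24.49 + 62.14)
= 1521.8086 / 86.63
= 17.5668 u

17.5668


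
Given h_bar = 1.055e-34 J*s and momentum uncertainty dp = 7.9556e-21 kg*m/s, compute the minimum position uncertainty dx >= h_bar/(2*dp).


dx = h_bar / (2 * dp)
= 1.055e-34 / (2 * 7.9556e-21)
= 1.055e-34 / 1.5911e-20
= 6.6305e-15 m

6.6305e-15


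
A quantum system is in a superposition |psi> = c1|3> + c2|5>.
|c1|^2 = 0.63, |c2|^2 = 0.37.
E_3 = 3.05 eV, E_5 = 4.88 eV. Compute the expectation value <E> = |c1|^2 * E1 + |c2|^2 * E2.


<E> = |c1|^2 * E1 + |c2|^2 * E2
= 0.63 * 3.05 + 0.37 * 4.88
= 1.9215 + 1.8056
= 3.7271 eV

3.7271


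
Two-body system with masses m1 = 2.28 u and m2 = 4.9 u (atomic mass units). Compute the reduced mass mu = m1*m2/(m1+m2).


mu = m1 * m2 / (m1 + m2)
= 2.28 * 4.9 / (2.28 + 4.9)
= 11.172 / 7.18
= 1.556 u

1.556


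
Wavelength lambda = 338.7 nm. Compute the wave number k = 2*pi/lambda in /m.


k = 2 * pi / lambda
= 6.2832 / (338.7e-9)
= 6.2832 / 3.3870e-07
= 1.8551e+07 /m

1.8551e+07


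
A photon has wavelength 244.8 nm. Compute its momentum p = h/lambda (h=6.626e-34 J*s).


p = h / lambda
= 6.626e-34 / (244.8e-9)
= 6.626e-34 / 2.4480e-07
= 2.7067e-27 kg*m/s

2.7067e-27


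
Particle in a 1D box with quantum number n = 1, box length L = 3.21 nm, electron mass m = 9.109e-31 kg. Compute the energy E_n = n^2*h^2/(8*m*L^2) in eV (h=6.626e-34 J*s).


E = n^2 * h^2 / (8 * m * L^2)
= 1^2 * (6.626e-34)^2 / (8 * 9.109e-31 * (3.21e-9)^2)
= 1 * 4.3904e-67 / (8 * 9.109e-31 * 1.0304e-17)
= 5.8470e-21 J
= 0.0365 eV

0.0365


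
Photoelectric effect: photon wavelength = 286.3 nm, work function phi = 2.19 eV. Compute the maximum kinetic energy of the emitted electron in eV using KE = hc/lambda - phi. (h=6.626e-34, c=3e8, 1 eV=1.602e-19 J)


E_photon = hc / lambda
= (6.626e-34)(3e8) / (286.3e-9)
= 6.9431e-19 J
= 4.334 eV
KE = E_photon - phi
= 4.334 - 2.19
= 2.144 eV

2.144


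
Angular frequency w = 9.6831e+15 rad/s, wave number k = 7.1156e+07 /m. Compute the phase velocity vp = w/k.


vp = w / k
= 9.6831e+15 / 7.1156e+07
= 1.3608e+08 m/s

1.3608e+08


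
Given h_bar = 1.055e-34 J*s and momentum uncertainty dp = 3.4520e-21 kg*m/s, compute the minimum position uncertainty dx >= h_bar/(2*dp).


dx = h_bar / (2 * dp)
= 1.055e-34 / (2 * 3.4520e-21)
= 1.055e-34 / 6.9040e-21
= 1.5281e-14 m

1.5281e-14


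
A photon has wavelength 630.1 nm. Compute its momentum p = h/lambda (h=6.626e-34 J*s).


p = h / lambda
= 6.626e-34 / (630.1e-9)
= 6.626e-34 / 6.3010e-07
= 1.0516e-27 kg*m/s

1.0516e-27


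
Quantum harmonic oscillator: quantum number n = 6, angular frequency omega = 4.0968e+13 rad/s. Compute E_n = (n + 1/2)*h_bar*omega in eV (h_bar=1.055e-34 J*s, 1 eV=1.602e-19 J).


E = (n + 1/2) * h_bar * omega
= (6 + 0.5) * 1.055e-34 * 4.0968e+13
= 6.5 * 4.3221e-21
= 2.8094e-20 J
= 0.1754 eV

0.1754


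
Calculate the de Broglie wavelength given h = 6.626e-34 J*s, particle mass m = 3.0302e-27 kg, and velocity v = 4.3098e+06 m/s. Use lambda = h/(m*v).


lambda = h / (m * v)
= 6.626e-34 / (3.0302e-27 * 4.3098e+06)
= 6.626e-34 / 1.3060e-20
= 5.0737e-14 m

5.0737e-14


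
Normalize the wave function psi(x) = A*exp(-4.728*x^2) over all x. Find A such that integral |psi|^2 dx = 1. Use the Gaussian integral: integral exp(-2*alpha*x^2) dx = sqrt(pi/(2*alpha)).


integral |psi|^2 dx = A^2 * sqrt(pi/(2*alpha)) = 1
A^2 = sqrt(2*alpha/pi)
= sqrt(2 * 4.728 / pi)
= 1.734917
A = sqrt(1.734917)
= 1.3172

1.3172


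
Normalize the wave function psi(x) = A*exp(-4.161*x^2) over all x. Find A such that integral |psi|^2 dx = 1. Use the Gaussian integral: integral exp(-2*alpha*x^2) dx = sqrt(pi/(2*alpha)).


integral |psi|^2 dx = A^2 * sqrt(pi/(2*alpha)) = 1
A^2 = sqrt(2*alpha/pi)
= sqrt(2 * 4.161 / pi)
= 1.627567
A = sqrt(1.627567)
= 1.2758

1.2758


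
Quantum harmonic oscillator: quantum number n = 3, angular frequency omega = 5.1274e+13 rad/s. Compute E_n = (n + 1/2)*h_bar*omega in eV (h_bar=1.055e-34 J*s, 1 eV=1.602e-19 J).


E = (n + 1/2) * h_bar * omega
= (3 + 0.5) * 1.055e-34 * 5.1274e+13
= 3.5 * 5.4094e-21
= 1.8933e-20 J
= 0.1182 eV

0.1182


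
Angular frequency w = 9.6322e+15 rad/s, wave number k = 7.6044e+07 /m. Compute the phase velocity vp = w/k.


vp = w / k
= 9.6322e+15 / 7.6044e+07
= 1.2667e+08 m/s

1.2667e+08


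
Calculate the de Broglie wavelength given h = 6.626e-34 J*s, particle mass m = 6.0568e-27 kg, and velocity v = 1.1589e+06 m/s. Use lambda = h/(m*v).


lambda = h / (m * v)
= 6.626e-34 / (6.0568e-27 * 1.1589e+06)
= 6.626e-34 / 7.0192e-21
= 9.4398e-14 m

9.4398e-14


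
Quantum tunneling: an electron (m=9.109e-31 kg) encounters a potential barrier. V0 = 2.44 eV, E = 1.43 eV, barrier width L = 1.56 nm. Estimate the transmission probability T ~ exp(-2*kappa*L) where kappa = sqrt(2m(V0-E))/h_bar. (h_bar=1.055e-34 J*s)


V0 - E = 1.01 eV = 1.6180e-19 J
kappa = sqrt(2 * m * (V0-E)) / h_bar
= sqrt(2 * 9.109e-31 * 1.6180e-19) / 1.055e-34
= 5.1462e+09 /m
2*kappa*L = 2 * 5.1462e+09 * 1.56e-9
= 16.0563
T = exp(-16.0563) = 1.063786e-07

1.063786e-07


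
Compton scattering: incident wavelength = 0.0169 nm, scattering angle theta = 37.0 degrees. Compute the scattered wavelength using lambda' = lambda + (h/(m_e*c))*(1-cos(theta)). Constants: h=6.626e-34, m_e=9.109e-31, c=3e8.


Compton wavelength: h/(m_e*c) = 2.4247e-12 m
d_lambda = 2.4247e-12 * (1 - cos(37.0 deg))
= 2.4247e-12 * 0.201364
= 4.8825e-13 m = 0.000488 nm
lambda' = 0.0169 + 0.000488
= 0.017388 nm

0.017388


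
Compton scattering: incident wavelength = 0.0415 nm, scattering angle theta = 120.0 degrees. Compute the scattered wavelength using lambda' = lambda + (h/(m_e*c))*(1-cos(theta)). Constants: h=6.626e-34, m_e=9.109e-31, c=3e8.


Compton wavelength: h/(m_e*c) = 2.4247e-12 m
d_lambda = 2.4247e-12 * (1 - cos(120.0 deg))
= 2.4247e-12 * 1.5
= 3.6371e-12 m = 0.003637 nm
lambda' = 0.0415 + 0.003637
= 0.045137 nm

0.045137


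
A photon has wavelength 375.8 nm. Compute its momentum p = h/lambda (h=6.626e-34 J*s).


p = h / lambda
= 6.626e-34 / (375.8e-9)
= 6.626e-34 / 3.7580e-07
= 1.7632e-27 kg*m/s

1.7632e-27
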